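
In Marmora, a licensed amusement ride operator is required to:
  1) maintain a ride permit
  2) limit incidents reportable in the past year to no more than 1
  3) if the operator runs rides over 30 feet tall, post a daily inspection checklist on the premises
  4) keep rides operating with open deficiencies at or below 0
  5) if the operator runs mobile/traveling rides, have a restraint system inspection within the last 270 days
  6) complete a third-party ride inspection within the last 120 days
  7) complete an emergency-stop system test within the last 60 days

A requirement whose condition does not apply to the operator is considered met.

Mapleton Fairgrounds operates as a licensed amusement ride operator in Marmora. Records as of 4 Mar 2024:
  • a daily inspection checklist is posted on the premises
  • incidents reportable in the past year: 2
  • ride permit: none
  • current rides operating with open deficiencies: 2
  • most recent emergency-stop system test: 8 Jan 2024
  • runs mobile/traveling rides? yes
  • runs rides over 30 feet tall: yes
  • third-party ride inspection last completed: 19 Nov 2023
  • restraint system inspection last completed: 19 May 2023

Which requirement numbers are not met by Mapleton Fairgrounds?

1. ride permit absent → not met
2. incidents reportable in the past year 2 > 1 → not met
3. condition 'runs rides over 30 feet tall' holds; daily inspection checklist present → met
4. rides operating with open deficiencies 2 > 0 → not met
5. condition 'runs mobile/traveling rides' holds; restraint system inspection 290 days ago vs limit 270 → not met
6. third-party ride inspection 106 days ago vs limit 120 → met
7. emergency-stop system test 56 days ago vs limit 60 → met
Not met: 1, 2, 4, 5

1, 2, 4, 5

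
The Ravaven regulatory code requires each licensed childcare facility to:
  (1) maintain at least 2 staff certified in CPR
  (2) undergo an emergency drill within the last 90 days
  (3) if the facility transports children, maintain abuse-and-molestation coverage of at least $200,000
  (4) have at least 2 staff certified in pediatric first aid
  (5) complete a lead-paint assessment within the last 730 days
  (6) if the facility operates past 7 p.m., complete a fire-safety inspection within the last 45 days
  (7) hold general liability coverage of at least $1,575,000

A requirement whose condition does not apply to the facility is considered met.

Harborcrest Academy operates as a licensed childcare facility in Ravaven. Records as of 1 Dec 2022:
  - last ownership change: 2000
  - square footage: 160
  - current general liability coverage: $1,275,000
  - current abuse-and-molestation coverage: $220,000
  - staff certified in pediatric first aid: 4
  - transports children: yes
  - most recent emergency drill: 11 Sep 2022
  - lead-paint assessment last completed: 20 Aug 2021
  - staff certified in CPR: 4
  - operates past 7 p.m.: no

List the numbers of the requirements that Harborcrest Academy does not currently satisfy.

1. staff certified in CPR 4 ≥ 2 → met
2. emergency drill 81 days ago vs limit 90 → met
3. condition 'transports children' holds; abuse-and-molestation coverage $220,000 ≥ $200,000 → met
4. staff certified in pediatric first aid 4 ≥ 2 → met
5. lead-paint assessment 468 days ago vs limit 730 → met
6. condition 'operates past 7 p.m.' does not hold → requirement n/a → met
7. general liability coverage $1,275,000 < $1,575,000 → not met
Not met: 7

7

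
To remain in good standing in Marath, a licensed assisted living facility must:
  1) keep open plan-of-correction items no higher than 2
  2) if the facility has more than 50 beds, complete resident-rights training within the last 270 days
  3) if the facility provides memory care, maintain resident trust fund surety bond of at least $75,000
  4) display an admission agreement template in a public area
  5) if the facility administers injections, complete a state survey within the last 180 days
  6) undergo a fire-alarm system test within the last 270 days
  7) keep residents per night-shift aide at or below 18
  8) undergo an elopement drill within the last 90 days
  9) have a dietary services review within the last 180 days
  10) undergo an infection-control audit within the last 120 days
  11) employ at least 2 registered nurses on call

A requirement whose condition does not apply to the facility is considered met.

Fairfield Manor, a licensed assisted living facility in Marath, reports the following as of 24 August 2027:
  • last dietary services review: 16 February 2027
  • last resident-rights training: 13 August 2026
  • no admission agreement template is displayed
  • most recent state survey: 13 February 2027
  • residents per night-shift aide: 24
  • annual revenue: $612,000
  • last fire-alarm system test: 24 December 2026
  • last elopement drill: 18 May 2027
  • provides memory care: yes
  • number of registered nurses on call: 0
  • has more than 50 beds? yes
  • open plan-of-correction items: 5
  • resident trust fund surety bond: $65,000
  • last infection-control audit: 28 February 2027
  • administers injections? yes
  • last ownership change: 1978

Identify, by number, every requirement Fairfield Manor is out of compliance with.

1. open plan-of-correction items 5 > 2 → not met
2. condition 'has more than 50 beds' holds; resident-rights training 376 days ago vs limit 270 → not met
3. condition 'provides memory care' holds; resident trust fund surety bond $65,000 < $75,000 → not met
4. admission agreement template absent → not met
5. condition 'administers injections' holds; state survey 192 days ago vs limit 180 → not met
6. fire-alarm system test 243 days ago vs limit 270 → met
7. residents per night-shift aide 24 > 18 → not met
8. elopement drill 98 days ago vs limit 90 → not met
9. dietary services review 189 days ago vs limit 180 → not met
10. infection-control audit 177 days ago vs limit 120 → not met
11. registered nurses on call 0 < 2 → not met
Not met: 1, 2, 3, 4, 5, 7, 8, 9, 10, 11

1, 2, 3, 4, 5, 7, 8, 9, 10, 11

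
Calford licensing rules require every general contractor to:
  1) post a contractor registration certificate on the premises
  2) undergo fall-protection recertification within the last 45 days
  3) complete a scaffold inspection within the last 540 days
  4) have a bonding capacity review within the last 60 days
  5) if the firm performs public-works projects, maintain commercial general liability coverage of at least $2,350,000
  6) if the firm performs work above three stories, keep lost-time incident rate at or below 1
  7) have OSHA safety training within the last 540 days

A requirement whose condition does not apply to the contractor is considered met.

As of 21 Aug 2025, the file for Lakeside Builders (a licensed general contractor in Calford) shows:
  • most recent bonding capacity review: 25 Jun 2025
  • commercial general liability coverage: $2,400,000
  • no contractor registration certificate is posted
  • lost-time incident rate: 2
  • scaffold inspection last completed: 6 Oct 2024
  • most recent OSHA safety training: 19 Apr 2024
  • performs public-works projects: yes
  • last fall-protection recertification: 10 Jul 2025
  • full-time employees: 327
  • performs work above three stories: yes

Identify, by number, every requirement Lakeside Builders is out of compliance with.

1, 6

1. contractor registration certificate absent → not met
2. fall-protection recertification 42 days ago vs limit 45 → met
3. scaffold inspection 319 days ago vs limit 540 → met
4. bonding capacity review 57 days ago vs limit 60 → met
5. condition 'performs public-works projects' holds; commercial general liability coverage $2,400,000 ≥ $2,350,000 → met
6. condition 'performs work above three stories' holds; lost-time incident rate 2 > 1 → not met
7. OSHA safety training 489 days ago vs limit 540 → met
Not met: 1, 6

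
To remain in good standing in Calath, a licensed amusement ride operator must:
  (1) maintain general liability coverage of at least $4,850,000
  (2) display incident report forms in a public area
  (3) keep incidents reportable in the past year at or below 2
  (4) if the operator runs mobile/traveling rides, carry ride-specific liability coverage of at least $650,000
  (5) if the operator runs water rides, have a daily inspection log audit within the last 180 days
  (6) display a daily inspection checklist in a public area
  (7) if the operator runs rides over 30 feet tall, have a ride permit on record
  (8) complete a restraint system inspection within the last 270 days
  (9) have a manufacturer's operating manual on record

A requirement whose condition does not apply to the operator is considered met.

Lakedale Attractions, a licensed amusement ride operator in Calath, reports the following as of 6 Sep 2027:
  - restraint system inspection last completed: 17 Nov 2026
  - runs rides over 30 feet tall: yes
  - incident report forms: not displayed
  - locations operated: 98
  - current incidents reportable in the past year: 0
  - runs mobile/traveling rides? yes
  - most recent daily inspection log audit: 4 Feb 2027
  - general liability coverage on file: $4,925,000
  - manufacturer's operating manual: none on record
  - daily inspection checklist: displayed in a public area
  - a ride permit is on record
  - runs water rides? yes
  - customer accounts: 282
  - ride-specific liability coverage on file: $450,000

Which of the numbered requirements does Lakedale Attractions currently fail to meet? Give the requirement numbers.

1. general liability coverage $4,925,000 ≥ $4,850,000 → met
2. incident report forms absent → not met
3. incidents reportable in the past year 0 ≤ 2 → met
4. condition 'runs mobile/traveling rides' holds; ride-specific liability coverage $450,000 < $650,000 → not met
5. condition 'runs water rides' holds; daily inspection log audit 214 days ago vs limit 180 → not met
6. daily inspection checklist present → met
7. condition 'runs rides over 30 feet tall' holds; ride permit present → met
8. restraint system inspection 293 days ago vs limit 270 → not met
9. manufacturer's operating manual absent → not met
Not met: 2, 4, 5, 8, 9

2, 4, 5, 8, 9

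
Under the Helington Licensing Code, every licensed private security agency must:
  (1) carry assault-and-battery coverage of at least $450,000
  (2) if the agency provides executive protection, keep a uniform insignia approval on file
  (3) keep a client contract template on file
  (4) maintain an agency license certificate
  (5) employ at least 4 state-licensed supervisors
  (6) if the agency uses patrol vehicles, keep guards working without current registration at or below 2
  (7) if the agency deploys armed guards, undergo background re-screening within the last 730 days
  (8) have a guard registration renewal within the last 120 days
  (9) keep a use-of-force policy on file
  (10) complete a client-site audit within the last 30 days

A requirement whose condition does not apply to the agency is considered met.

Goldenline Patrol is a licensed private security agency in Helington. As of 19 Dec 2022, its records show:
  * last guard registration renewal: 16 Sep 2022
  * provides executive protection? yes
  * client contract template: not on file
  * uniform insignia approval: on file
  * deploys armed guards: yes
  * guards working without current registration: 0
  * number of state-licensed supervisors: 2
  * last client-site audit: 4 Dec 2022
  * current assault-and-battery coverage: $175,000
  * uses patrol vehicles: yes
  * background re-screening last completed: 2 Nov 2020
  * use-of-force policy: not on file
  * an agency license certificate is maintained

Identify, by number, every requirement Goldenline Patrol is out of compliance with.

1. assault-and-battery coverage $175,000 < $450,000 → not met
2. condition 'provides executive protection' holds; uniform insignia approval present → met
3. client contract template absent → not met
4. agency license certificate present → met
5. state-licensed supervisors 2 < 4 → not met
6. condition 'uses patrol vehicles' holds; guards working without current registration 0 ≤ 2 → met
7. condition 'deploys armed guards' holds; background re-screening 777 days ago vs limit 730 → not met
8. guard registration renewal 94 days ago vs limit 120 → met
9. use-of-force policy absent → not met
10. client-site audit 15 days ago vs limit 30 → met
Not met: 1, 3, 5, 7, 9

1, 3, 5, 7, 9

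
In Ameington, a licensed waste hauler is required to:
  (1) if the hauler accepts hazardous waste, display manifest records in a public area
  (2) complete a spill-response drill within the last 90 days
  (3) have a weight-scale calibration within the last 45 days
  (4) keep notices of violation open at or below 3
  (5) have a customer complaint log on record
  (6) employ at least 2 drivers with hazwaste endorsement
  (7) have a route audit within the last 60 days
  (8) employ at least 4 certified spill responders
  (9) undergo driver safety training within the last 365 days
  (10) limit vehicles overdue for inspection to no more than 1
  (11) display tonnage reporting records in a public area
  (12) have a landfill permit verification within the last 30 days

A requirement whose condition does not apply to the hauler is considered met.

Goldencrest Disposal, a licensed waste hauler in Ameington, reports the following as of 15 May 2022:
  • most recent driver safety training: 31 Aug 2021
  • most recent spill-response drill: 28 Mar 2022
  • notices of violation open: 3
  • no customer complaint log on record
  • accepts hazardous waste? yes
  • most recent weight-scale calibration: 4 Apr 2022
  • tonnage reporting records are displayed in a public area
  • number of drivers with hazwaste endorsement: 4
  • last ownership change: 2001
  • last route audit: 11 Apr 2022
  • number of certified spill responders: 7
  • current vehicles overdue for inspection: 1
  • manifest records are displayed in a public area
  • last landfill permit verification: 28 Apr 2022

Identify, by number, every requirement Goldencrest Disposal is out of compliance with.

1. condition 'accepts hazardous waste' holds; manifest records present → met
2. spill-response drill 48 days ago vs limit 90 → met
3. weight-scale calibration 41 days ago vs limit 45 → met
4. notices of violation open 3 ≤ 3 → met
5. customer complaint log absent → not met
6. drivers with hazwaste endorsement 4 ≥ 2 → met
7. route audit 34 days ago vs limit 60 → met
8. certified spill responders 7 ≥ 4 → met
9. driver safety training 257 days ago vs limit 365 → met
10. vehicles overdue for inspection 1 ≤ 1 → met
11. tonnage reporting records present → met
12. landfill permit verification 17 days ago vs limit 30 → met
Not met: 5

5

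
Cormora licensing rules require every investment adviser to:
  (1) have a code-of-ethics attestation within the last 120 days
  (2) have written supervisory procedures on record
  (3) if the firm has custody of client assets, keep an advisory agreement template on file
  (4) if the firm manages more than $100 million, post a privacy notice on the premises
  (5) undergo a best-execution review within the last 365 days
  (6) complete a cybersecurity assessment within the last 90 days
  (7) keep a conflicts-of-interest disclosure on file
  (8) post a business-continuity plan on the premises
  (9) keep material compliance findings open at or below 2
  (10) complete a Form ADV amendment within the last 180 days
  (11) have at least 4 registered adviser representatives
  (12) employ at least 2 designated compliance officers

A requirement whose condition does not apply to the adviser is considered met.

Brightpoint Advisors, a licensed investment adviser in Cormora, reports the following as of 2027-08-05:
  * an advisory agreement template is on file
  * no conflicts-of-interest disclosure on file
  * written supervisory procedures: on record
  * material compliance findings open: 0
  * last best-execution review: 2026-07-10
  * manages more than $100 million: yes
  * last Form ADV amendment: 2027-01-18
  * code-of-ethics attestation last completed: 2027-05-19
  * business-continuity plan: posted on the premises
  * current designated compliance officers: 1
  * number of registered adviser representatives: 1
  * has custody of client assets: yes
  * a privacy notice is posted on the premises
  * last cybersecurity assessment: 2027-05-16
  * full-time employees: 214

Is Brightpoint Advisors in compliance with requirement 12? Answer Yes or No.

No

12. designated compliance officers 1 < 2 → not met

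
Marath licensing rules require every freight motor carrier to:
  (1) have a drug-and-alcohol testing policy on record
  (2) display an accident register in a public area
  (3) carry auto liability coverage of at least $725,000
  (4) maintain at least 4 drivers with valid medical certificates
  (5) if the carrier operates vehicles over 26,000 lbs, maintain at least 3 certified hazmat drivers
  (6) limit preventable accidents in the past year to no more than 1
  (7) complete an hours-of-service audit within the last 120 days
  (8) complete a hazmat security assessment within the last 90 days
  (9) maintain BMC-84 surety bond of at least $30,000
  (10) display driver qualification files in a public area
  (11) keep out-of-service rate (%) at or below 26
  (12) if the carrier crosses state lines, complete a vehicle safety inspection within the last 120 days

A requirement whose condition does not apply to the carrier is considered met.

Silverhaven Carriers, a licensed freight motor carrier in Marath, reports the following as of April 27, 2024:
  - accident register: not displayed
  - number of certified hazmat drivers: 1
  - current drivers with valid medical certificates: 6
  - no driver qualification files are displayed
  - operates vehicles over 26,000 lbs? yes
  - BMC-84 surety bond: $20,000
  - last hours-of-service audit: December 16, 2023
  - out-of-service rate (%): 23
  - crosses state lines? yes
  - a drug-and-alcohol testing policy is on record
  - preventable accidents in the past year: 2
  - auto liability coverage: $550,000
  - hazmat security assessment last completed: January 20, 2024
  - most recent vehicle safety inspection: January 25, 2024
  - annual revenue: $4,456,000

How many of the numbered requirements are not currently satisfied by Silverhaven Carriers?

8

1. drug-and-alcohol testing policy present → met
2. accident register absent → not met
3. auto liability coverage $550,000 < $725,000 → not met
4. drivers with valid medical certificates 6 ≥ 4 → met
5. condition 'operates vehicles over 26,000 lbs' holds; certified hazmat drivers 1 < 3 → not met
6. preventable accidents in the past year 2 > 1 → not met
7. hours-of-service audit 133 days ago vs limit 120 → not met
8. hazmat security assessment 98 days ago vs limit 90 → not met
9. BMC-84 surety bond $20,000 < $30,000 → not met
10. driver qualification files absent → not met
11. out-of-service rate (%) 23 ≤ 26 → met
12. condition 'crosses state lines' holds; vehicle safety inspection 93 days ago vs limit 120 → met
Not met: 8 of 12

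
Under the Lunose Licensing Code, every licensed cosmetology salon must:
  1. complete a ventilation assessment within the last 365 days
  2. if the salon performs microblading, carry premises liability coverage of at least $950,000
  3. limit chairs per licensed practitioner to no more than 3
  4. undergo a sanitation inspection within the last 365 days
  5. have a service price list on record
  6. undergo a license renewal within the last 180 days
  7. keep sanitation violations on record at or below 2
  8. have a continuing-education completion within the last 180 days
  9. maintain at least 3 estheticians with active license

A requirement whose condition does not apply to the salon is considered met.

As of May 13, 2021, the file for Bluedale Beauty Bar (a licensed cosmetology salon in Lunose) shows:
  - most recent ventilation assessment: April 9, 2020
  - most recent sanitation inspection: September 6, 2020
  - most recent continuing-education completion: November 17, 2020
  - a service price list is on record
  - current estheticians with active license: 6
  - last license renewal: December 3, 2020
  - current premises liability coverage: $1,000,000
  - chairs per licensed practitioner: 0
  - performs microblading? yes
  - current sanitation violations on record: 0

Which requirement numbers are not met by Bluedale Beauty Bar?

1

1. ventilation assessment 399 days ago vs limit 365 → not met
2. condition 'performs microblading' holds; premises liability coverage $1,000,000 ≥ $950,000 → met
3. chairs per licensed practitioner 0 ≤ 3 → met
4. sanitation inspection 249 days ago vs limit 365 → met
5. service price list present → met
6. license renewal 161 days ago vs limit 180 → met
7. sanitation violations on record 0 ≤ 2 → met
8. continuing-education completion 177 days ago vs limit 180 → met
9. estheticians with active license 6 ≥ 3 → met
Not met: 1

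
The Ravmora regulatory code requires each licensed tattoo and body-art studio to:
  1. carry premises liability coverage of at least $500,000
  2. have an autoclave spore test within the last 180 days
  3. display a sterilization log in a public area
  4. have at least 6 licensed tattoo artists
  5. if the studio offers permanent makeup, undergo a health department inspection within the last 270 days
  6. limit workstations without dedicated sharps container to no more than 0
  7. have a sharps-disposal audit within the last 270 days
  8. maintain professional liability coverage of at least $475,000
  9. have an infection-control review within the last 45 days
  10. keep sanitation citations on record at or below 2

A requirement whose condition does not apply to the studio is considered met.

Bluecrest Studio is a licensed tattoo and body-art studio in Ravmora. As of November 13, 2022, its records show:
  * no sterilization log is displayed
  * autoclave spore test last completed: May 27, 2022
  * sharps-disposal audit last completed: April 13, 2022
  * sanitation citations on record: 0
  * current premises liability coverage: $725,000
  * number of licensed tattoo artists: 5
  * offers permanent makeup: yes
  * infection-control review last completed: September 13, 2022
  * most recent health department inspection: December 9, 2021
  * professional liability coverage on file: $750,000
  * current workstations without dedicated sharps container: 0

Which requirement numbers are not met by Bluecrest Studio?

1. premises liability coverage $725,000 ≥ $500,000 → met
2. autoclave spore test 170 days ago vs limit 180 → met
3. sterilization log absent → not met
4. licensed tattoo artists 5 < 6 → not met
5. condition 'offers permanent makeup' holds; health department inspection 339 days ago vs limit 270 → not met
6. workstations without dedicated sharps container 0 ≤ 0 → met
7. sharps-disposal audit 214 days ago vs limit 270 → met
8. professional liability coverage $750,000 ≥ $475,000 → met
9. infection-control review 61 days ago vs limit 45 → not met
10. sanitation citations on record 0 ≤ 2 → met
Not met: 3, 4, 5, 9

3, 4, 5, 9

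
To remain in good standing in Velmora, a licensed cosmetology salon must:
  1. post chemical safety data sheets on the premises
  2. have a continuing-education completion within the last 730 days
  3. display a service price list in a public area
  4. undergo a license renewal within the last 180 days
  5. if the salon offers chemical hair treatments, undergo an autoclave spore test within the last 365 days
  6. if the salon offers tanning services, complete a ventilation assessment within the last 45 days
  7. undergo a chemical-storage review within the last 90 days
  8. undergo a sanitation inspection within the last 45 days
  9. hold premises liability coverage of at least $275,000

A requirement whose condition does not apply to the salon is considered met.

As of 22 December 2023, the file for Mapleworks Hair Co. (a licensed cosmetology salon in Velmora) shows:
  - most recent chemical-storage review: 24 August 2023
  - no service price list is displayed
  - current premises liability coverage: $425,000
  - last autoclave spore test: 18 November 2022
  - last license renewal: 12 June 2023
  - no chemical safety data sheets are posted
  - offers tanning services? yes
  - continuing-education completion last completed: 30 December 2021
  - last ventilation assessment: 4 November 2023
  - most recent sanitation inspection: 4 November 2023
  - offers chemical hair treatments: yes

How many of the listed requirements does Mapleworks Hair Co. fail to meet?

7

1. chemical safety data sheets absent → not met
2. continuing-education completion 722 days ago vs limit 730 → met
3. service price list absent → not met
4. license renewal 193 days ago vs limit 180 → not met
5. condition 'offers chemical hair treatments' holds; autoclave spore test 399 days ago vs limit 365 → not met
6. condition 'offers tanning services' holds; ventilation assessment 48 days ago vs limit 45 → not met
7. chemical-storage review 120 days ago vs limit 90 → not met
8. sanitation inspection 48 days ago vs limit 45 → not met
9. premises liability coverage $425,000 ≥ $275,000 → met
Not met: 7 of 9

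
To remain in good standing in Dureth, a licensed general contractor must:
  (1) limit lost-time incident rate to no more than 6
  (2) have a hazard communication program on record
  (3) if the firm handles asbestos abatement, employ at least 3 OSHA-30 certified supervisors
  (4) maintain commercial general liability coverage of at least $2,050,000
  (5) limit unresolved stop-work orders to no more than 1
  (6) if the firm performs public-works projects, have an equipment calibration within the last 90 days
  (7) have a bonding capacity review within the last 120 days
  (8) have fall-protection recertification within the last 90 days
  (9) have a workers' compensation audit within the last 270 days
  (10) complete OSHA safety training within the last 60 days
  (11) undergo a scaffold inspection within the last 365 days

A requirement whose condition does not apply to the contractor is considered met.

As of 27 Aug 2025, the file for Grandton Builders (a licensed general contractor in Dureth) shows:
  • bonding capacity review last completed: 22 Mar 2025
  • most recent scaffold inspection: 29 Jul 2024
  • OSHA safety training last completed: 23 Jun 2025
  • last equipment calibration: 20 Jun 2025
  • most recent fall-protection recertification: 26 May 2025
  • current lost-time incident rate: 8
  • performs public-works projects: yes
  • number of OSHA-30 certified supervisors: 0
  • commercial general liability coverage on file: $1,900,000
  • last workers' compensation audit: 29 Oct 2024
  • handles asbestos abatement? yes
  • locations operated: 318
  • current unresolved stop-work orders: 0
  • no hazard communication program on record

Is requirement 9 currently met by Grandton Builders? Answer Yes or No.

No

9. workers' compensation audit 302 days ago vs limit 270 → not met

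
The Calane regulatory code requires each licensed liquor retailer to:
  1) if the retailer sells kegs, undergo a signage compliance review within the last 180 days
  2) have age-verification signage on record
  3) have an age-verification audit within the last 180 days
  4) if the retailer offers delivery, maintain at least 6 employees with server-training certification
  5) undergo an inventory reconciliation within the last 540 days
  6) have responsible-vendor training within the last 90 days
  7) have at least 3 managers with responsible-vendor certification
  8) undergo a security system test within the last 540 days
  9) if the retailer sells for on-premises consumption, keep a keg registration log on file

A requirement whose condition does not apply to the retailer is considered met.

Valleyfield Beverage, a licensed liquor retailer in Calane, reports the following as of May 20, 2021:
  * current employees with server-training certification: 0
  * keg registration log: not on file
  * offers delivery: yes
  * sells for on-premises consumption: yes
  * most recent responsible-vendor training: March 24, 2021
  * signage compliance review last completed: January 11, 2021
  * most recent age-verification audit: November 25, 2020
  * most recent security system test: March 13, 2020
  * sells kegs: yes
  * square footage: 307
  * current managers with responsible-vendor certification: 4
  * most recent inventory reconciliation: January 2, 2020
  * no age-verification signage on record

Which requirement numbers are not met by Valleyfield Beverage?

2, 4, 9

1. condition 'sells kegs' holds; signage compliance review 129 days ago vs limit 180 → met
2. age-verification signage absent → not met
3. age-verification audit 176 days ago vs limit 180 → met
4. condition 'offers delivery' holds; employees with server-training certification 0 < 6 → not met
5. inventory reconciliation 504 days ago vs limit 540 → met
6. responsible-vendor training 57 days ago vs limit 90 → met
7. managers with responsible-vendor certification 4 ≥ 3 → met
8. security system test 433 days ago vs limit 540 → met
9. condition 'sells for on-premises consumption' holds; keg registration log absent → not met
Not met: 2, 4, 9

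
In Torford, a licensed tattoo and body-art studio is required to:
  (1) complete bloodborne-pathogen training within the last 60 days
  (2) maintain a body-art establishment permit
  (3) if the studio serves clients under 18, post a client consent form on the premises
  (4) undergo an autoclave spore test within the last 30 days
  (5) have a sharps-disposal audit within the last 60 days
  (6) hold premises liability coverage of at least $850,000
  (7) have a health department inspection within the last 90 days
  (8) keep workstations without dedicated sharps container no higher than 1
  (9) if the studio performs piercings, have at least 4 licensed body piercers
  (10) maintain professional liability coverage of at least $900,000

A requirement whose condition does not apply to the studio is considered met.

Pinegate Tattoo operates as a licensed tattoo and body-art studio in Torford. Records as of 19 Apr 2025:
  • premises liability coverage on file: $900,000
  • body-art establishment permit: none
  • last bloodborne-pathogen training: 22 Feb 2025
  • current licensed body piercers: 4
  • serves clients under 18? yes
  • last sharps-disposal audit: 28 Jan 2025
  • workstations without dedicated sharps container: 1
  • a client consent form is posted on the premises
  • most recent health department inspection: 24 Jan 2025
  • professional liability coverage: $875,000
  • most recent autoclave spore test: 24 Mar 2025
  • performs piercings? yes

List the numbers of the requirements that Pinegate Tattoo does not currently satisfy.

1. bloodborne-pathogen training 56 days ago vs limit 60 → met
2. body-art establishment permit absent → not met
3. condition 'serves clients under 18' holds; client consent form present → met
4. autoclave spore test 26 days ago vs limit 30 → met
5. sharps-disposal audit 81 days ago vs limit 60 → not met
6. premises liability coverage $900,000 ≥ $850,000 → met
7. health department inspection 85 days ago vs limit 90 → met
8. workstations without dedicated sharps container 1 ≤ 1 → met
9. condition 'performs piercings' holds; licensed body piercers 4 ≥ 4 → met
10. professional liability coverage $875,000 < $900,000 → not met
Not met: 2, 5, 10

2, 5, 10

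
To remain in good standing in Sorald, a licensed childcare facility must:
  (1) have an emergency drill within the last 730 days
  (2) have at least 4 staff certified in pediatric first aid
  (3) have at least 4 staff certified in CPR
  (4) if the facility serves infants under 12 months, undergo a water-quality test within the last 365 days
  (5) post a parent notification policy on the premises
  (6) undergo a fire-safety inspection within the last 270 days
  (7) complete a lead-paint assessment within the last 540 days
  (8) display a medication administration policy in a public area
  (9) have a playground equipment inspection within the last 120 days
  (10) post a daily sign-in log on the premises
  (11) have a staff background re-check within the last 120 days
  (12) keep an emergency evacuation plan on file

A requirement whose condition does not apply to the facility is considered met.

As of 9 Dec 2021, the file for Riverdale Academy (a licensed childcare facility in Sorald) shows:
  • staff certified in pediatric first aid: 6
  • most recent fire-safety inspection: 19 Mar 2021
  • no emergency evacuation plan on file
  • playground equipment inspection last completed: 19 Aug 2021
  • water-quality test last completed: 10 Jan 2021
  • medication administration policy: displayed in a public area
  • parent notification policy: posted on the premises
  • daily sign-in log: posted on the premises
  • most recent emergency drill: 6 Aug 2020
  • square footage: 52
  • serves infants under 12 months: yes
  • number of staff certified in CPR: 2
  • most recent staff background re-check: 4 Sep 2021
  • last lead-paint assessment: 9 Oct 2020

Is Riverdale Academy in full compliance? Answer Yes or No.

No

1. emergency drill 490 days ago vs limit 730 → met
2. staff certified in pediatric first aid 6 ≥ 4 → met
3. staff certified in CPR 2 < 4 → not met
4. condition 'serves infants under 12 months' holds; water-quality test 333 days ago vs limit 365 → met
5. parent notification policy present → met
6. fire-safety inspection 265 days ago vs limit 270 → met
7. lead-paint assessment 426 days ago vs limit 540 → met
8. medication administration policy present → met
9. playground equipment inspection 112 days ago vs limit 120 → met
10. daily sign-in log present → met
11. staff background re-check 96 days ago vs limit 120 → met
12. emergency evacuation plan absent → not met
Not met: 3, 12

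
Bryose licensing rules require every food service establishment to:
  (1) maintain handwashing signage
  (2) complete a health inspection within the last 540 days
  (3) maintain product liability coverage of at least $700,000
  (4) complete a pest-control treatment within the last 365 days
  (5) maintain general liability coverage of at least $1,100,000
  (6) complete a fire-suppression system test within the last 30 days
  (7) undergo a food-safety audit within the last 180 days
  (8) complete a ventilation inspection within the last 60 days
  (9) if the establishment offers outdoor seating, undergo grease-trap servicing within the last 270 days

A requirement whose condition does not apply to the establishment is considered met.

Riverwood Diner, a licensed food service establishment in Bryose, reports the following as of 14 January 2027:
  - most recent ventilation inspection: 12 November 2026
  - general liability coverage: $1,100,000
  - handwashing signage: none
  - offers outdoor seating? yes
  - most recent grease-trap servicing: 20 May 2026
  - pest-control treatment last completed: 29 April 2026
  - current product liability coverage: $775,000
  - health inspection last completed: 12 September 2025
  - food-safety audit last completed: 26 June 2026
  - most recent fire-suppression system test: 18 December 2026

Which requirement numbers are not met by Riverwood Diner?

1, 7, 8

1. handwashing signage absent → not met
2. health inspection 489 days ago vs limit 540 → met
3. product liability coverage $775,000 ≥ $700,000 → met
4. pest-control treatment 260 days ago vs limit 365 → met
5. general liability coverage $1,100,000 ≥ $1,100,000 → met
6. fire-suppression system test 27 days ago vs limit 30 → met
7. food-safety audit 202 days ago vs limit 180 → not met
8. ventilation inspection 63 days ago vs limit 60 → not met
9. condition 'offers outdoor seating' holds; grease-trap servicing 239 days ago vs limit 270 → met
Not met: 1, 7, 8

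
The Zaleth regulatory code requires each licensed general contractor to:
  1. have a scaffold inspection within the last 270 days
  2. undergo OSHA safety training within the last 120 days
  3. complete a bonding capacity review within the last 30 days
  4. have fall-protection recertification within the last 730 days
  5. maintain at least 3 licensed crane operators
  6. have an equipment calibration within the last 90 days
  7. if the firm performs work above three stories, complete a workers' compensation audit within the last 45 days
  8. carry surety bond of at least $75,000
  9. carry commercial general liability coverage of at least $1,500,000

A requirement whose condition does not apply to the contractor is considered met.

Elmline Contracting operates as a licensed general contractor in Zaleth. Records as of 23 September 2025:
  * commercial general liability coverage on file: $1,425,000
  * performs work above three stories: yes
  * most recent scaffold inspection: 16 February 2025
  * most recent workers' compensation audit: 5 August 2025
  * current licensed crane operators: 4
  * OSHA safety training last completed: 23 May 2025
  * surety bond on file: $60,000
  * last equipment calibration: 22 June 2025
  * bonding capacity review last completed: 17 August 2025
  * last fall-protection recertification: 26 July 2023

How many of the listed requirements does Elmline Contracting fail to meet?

1. scaffold inspection 219 days ago vs limit 270 → met
2. OSHA safety training 123 days ago vs limit 120 → not met
3. bonding capacity review 37 days ago vs limit 30 → not met
4. fall-protection recertification 790 days ago vs limit 730 → not met
5. licensed crane operators 4 ≥ 3 → met
6. equipment calibration 93 days ago vs limit 90 → not met
7. condition 'performs work above three stories' holds; workers' compensation audit 49 days ago vs limit 45 → not met
8. surety bond $60,000 < $75,000 → not met
9. commercial general liability coverage $1,425,000 < $1,500,000 → not met
Not met: 7 of 9

7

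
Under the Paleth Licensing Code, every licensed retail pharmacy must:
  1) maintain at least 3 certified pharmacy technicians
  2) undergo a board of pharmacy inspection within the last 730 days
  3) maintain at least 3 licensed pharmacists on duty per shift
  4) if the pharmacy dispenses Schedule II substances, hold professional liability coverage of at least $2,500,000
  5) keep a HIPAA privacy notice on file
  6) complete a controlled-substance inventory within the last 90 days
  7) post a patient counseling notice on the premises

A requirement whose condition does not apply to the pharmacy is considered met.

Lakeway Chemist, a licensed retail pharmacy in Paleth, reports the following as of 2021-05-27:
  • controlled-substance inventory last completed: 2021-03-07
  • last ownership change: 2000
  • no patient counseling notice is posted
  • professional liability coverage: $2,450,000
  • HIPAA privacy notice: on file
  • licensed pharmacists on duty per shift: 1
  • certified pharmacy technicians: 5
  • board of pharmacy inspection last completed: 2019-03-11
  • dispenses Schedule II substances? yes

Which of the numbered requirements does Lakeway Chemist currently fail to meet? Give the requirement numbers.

2, 3, 4, 7

1. certified pharmacy technicians 5 ≥ 3 → met
2. board of pharmacy inspection 808 days ago vs limit 730 → not met
3. licensed pharmacists on duty per shift 1 < 3 → not met
4. condition 'dispenses Schedule II substances' holds; professional liability coverage $2,450,000 < $2,500,000 → not met
5. HIPAA privacy notice present → met
6. controlled-substance inventory 81 days ago vs limit 90 → met
7. patient counseling notice absent → not met
Not met: 2, 3, 4, 7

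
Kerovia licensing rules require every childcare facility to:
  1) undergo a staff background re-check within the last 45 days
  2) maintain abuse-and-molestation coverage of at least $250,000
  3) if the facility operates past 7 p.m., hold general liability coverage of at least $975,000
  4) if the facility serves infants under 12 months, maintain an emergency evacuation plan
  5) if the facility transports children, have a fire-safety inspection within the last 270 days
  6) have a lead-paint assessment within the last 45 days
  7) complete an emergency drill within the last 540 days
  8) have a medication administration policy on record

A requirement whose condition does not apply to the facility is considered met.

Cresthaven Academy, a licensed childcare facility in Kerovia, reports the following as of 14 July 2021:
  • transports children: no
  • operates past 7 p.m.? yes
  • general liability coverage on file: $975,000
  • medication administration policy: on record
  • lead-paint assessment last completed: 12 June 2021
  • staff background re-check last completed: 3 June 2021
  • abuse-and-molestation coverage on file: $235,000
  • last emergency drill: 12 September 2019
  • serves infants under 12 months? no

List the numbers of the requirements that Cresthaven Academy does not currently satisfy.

2, 7

1. staff background re-check 41 days ago vs limit 45 → met
2. abuse-and-molestation coverage $235,000 < $250,000 → not met
3. condition 'operates past 7 p.m.' holds; general liability coverage $975,000 ≥ $975,000 → met
4. condition 'serves infants under 12 months' does not hold → requirement n/a → met
5. condition 'transports children' does not hold → requirement n/a → met
6. lead-paint assessment 32 days ago vs limit 45 → met
7. emergency drill 671 days ago vs limit 540 → not met
8. medication administration policy present → met
Not met: 2, 7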